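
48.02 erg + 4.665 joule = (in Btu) 0.004422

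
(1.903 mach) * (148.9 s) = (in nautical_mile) 52.1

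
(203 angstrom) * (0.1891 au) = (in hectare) 0.05743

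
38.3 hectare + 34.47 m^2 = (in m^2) 3.83e+05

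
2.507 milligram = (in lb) 5.527e-06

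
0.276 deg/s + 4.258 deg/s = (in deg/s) 4.534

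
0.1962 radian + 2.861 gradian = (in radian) 0.2411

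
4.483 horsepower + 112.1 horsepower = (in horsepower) 116.6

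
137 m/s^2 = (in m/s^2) 137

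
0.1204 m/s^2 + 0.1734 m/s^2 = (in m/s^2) 0.2938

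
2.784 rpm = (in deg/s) 16.7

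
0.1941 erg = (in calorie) 4.639e-09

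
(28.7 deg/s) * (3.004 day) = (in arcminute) 4.469e+08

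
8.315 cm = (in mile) 5.167e-05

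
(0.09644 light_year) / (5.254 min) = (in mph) 6.474e+12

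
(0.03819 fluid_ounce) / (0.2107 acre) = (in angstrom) 13.25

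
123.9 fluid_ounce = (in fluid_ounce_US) 123.9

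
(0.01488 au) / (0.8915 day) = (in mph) 6.465e+04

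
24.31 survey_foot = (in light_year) 7.832e-16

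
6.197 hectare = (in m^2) 6.197e+04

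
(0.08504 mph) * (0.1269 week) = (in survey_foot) 9573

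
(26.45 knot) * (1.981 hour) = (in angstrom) 9.704e+14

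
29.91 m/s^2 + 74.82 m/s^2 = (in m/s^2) 104.7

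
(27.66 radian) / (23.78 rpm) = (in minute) 0.1851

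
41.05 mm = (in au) 2.744e-13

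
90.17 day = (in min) 1.298e+05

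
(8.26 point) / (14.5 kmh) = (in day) 8.373e-09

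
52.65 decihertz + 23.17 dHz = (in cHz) 758.2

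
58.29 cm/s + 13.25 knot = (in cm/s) 739.9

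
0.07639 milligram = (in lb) 1.684e-07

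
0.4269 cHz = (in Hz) 0.004269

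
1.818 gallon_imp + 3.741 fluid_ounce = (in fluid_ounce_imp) 294.8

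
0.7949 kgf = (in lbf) 1.752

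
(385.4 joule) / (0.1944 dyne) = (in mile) 1.232e+05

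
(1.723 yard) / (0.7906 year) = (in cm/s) 6.319e-06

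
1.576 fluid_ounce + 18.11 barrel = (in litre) 2879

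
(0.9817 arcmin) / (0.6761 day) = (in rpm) 4.668e-08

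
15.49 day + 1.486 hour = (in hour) 373.2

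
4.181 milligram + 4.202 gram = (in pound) 0.009273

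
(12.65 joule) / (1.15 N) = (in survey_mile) 0.006835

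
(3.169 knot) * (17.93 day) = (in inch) 9.943e+07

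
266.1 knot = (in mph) 306.2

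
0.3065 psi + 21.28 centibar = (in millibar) 233.9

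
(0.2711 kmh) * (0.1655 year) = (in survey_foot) 1.289e+06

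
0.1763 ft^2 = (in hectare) 1.638e-06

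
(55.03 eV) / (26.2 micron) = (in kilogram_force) 3.432e-14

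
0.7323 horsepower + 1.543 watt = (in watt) 547.6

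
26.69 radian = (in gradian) 1699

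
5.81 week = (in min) 5.856e+04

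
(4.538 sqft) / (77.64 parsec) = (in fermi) 0.000176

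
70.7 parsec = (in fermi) 2.182e+33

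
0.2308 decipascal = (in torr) 0.0001731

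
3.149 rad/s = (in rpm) 30.07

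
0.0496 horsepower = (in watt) 36.99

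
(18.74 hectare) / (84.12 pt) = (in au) 4.221e-05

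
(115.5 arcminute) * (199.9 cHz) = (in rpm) 0.6413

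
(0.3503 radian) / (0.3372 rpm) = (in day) 0.0001148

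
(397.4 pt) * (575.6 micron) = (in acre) 1.994e-08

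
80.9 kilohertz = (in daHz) 8090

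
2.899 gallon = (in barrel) 0.06902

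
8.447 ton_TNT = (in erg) 3.534e+17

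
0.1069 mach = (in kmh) 131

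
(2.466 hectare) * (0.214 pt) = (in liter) 1862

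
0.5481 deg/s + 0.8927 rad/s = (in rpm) 8.616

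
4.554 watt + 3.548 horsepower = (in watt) 2650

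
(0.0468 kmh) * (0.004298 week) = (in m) 33.79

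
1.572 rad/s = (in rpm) 15.01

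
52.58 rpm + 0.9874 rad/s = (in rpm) 62.01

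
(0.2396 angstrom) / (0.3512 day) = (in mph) 1.766e-15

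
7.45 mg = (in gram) 0.00745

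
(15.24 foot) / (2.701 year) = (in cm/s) 5.453e-06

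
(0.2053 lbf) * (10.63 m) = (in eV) 6.059e+19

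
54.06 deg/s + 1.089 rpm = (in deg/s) 60.59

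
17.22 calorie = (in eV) 4.497e+20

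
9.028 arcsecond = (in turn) 6.966e-06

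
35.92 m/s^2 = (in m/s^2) 35.92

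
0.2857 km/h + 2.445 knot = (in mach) 0.003927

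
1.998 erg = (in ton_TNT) 4.775e-17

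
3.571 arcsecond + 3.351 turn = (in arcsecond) 4.343e+06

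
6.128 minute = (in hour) 0.1021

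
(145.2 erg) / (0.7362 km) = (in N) 1.972e-08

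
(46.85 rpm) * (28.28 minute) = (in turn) 1325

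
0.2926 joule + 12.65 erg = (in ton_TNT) 6.993e-11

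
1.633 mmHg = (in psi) 0.03158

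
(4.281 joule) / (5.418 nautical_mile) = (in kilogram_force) 4.351e-05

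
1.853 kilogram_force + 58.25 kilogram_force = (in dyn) 5.894e+07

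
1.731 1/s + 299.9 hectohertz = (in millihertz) 2.999e+07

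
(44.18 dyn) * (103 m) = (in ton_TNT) 1.088e-11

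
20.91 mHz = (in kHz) 2.091e-05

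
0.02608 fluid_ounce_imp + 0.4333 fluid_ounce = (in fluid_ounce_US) 0.4584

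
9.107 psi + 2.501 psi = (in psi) 11.61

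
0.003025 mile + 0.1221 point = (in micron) 4.868e+06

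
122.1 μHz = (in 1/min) 0.007326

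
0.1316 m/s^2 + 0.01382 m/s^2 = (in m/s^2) 0.1454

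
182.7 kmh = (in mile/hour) 113.5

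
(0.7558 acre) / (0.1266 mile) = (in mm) 1.501e+04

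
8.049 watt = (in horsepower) 0.01079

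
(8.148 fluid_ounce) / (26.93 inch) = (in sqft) 0.003792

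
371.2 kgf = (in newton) 3640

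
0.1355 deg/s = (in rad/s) 0.002365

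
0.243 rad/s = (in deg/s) 13.92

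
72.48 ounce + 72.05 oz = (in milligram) 4.097e+06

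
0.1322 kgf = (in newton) 1.296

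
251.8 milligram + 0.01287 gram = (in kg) 0.0002647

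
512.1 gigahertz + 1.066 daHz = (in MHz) 5.121e+05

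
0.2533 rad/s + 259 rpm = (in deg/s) 1569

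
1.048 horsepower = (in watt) 781.5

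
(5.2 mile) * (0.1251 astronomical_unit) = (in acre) 3.87e+10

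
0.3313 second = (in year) 1.051e-08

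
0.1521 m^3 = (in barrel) 0.9567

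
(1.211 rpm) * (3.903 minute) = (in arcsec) 6.126e+06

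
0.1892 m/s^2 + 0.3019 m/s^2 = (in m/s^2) 0.4911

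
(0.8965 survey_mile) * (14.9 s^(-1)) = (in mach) 63.13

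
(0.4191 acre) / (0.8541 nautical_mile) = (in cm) 107.2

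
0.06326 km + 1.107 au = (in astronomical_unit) 1.107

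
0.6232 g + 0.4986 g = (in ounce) 0.03957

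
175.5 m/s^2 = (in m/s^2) 175.5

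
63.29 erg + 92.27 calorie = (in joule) 386.1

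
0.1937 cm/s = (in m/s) 0.001937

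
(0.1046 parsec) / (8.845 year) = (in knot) 2.249e+07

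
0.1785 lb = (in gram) 80.97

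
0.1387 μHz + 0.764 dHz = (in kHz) 7.64e-05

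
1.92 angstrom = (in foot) 6.299e-10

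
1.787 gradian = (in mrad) 28.07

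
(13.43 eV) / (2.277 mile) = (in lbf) 1.32e-22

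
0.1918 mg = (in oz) 6.766e-06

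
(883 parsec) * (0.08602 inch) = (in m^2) 5.953e+16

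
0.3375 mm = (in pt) 0.9567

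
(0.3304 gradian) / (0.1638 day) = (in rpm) 3.502e-06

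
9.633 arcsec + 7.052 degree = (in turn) 0.0196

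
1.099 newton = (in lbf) 0.2471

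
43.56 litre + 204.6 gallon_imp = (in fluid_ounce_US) 3.292e+04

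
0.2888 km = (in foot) 947.5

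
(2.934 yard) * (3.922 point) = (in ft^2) 0.03996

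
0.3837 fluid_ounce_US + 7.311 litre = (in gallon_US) 1.934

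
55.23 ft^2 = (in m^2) 5.131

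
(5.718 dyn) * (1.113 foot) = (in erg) 194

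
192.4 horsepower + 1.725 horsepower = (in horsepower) 194.1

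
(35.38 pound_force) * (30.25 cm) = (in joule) 47.61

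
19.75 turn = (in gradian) 7900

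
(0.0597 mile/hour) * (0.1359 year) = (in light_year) 1.209e-11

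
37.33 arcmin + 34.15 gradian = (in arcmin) 1881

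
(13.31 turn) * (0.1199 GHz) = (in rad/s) 1.003e+10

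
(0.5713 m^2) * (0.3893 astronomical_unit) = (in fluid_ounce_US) 1.125e+15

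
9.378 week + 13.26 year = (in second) 4.238e+08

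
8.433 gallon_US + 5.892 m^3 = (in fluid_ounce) 2.003e+05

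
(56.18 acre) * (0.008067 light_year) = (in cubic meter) 1.735e+19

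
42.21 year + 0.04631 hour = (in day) 1.541e+04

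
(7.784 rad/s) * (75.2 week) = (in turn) 5.634e+07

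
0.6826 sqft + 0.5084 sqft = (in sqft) 1.191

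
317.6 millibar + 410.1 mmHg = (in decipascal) 8.644e+05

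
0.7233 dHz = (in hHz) 0.0007233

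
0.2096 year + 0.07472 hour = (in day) 76.51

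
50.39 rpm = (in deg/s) 302.3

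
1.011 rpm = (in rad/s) 0.1059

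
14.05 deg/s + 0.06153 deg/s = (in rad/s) 0.2463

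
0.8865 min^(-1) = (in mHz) 14.77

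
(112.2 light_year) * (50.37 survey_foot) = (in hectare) 1.63e+15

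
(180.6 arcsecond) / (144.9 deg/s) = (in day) 4.007e-09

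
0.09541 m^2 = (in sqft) 1.027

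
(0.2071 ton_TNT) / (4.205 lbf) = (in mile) 2.879e+04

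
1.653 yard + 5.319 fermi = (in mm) 1512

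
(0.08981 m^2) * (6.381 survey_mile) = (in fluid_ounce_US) 3.119e+07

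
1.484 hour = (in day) 0.06183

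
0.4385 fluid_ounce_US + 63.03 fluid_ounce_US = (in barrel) 0.01181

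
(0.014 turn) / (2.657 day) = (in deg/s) 2.195e-05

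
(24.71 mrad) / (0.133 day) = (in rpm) 2.053e-05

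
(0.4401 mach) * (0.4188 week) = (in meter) 3.796e+07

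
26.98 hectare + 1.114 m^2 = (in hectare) 26.98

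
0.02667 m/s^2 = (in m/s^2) 0.02667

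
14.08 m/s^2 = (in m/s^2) 14.08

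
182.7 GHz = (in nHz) 1.827e+20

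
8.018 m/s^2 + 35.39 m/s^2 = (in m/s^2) 43.41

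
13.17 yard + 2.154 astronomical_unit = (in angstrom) 3.222e+21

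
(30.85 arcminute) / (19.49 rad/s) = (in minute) 7.674e-06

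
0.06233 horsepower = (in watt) 46.48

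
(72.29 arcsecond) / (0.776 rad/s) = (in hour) 1.255e-07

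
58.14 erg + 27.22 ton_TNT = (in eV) 7.108e+29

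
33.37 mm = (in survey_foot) 0.1095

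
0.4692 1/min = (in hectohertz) 7.82e-05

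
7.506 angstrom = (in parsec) 2.433e-26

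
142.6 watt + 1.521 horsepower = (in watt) 1277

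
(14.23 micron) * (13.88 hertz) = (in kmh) 0.000711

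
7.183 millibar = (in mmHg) 5.388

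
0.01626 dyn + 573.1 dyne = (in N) 0.005731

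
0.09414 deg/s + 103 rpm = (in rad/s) 10.79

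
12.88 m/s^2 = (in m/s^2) 12.88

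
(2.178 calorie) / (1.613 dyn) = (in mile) 351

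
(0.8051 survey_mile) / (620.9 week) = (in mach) 1.013e-08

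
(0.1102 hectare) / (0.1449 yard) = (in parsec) 2.695e-13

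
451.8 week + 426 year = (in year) 434.7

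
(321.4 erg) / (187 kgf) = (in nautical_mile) 9.463e-12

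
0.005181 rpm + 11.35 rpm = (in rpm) 11.36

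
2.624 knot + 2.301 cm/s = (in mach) 0.004032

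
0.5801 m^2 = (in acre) 0.0001433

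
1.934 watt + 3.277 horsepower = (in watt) 2446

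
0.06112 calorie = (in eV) 1.596e+18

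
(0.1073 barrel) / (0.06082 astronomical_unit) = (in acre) 4.633e-16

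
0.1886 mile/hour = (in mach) 0.0002476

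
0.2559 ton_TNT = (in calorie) 2.559e+08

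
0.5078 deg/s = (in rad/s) 0.008863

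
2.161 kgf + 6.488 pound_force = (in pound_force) 11.25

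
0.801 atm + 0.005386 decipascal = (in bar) 0.8116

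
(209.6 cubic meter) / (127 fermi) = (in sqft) 1.776e+16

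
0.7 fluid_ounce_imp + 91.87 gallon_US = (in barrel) 2.188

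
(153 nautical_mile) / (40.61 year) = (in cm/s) 0.02213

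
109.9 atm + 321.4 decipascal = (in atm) 109.9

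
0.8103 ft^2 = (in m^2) 0.07528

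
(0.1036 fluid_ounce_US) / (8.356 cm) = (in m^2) 3.667e-05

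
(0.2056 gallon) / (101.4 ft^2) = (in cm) 0.008262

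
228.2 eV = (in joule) 3.656e-17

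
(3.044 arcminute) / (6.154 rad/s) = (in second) 0.0001439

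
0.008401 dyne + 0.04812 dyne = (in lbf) 1.271e-07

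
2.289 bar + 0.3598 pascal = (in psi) 33.2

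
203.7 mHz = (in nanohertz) 2.037e+08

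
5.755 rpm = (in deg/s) 34.53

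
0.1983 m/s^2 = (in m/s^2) 0.1983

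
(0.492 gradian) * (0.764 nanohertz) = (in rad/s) 5.904e-12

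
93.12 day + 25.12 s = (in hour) 2235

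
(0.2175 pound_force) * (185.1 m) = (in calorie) 42.8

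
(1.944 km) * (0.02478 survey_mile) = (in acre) 19.16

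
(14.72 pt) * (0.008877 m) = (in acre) 1.139e-08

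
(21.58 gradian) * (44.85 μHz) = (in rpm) 0.0001452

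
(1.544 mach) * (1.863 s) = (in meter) 979.4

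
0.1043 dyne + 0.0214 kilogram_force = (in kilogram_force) 0.0214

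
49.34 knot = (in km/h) 91.38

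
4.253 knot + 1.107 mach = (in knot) 737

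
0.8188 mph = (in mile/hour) 0.8188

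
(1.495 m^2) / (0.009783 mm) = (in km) 152.8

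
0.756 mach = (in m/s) 257.4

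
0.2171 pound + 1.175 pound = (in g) 631.4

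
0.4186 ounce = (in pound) 0.02616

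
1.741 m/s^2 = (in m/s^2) 1.741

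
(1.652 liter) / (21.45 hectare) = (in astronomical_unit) 5.148e-20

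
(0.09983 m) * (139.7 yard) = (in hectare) 0.001275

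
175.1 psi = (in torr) 9055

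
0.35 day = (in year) 0.0009589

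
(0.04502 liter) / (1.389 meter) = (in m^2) 3.241e-05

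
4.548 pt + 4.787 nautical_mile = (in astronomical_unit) 5.926e-08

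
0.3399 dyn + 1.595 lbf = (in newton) 7.095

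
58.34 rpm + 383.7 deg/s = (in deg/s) 733.7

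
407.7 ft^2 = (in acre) 0.00936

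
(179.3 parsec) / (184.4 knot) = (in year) 1.849e+09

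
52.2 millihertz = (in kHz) 5.22e-05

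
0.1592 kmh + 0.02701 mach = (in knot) 17.96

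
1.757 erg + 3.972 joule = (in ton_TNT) 9.493e-10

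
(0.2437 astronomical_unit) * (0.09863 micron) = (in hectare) 0.3596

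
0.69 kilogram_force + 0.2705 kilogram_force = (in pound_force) 2.118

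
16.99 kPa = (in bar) 0.1699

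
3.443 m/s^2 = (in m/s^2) 3.443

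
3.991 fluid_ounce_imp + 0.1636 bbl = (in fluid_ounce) 883.3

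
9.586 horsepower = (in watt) 7148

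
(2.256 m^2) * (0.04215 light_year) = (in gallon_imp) 1.979e+17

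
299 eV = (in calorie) 1.145e-17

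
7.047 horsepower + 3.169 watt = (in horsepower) 7.051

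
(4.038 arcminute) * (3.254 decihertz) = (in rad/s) 0.0003822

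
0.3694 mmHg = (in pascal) 49.25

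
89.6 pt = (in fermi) 3.161e+13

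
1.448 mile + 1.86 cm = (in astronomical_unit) 1.558e-08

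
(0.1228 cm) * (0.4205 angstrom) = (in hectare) 5.164e-18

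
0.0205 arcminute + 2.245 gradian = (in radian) 0.03527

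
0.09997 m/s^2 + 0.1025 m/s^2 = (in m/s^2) 0.2025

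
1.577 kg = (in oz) 55.63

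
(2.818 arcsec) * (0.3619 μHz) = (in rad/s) 4.944e-12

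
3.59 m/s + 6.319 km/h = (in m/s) 5.345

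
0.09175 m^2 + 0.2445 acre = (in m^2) 989.5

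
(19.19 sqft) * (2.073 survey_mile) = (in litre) 5.948e+06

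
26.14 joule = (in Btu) 0.02478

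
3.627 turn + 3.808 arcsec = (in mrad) 2.279e+04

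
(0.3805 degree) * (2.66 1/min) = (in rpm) 0.002811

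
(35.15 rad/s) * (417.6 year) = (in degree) 2.652e+13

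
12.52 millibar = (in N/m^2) 1252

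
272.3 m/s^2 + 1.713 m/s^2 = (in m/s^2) 274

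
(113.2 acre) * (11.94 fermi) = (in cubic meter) 5.47e-09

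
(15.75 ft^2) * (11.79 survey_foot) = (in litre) 5258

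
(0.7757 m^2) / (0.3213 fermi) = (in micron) 2.414e+21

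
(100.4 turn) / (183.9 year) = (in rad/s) 1.088e-07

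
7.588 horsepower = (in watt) 5658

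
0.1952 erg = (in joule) 1.952e-08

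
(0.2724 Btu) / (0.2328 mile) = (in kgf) 0.07822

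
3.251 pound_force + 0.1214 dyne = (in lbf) 3.251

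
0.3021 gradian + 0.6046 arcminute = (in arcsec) 1015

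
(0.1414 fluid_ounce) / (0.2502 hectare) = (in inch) 6.58e-08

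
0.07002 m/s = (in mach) 0.0002056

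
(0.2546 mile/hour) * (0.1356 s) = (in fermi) 1.543e+13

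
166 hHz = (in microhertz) 1.66e+10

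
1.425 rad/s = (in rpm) 13.61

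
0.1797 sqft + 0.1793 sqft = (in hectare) 3.335e-06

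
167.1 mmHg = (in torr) 167.1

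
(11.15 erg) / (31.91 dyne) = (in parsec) 1.132e-19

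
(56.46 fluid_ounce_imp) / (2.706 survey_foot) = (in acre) 4.806e-07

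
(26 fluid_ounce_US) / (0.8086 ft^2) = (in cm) 1.024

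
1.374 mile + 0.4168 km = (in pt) 7.45e+06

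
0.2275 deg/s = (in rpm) 0.03792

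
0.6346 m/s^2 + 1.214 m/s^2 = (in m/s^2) 1.849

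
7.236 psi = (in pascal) 4.989e+04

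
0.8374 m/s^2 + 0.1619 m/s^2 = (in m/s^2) 0.9993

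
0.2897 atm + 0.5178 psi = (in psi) 4.775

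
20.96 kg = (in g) 2.096e+04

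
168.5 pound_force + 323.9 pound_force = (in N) 2190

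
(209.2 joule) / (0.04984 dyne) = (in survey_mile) 2.608e+05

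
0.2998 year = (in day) 109.4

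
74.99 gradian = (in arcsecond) 2.43e+05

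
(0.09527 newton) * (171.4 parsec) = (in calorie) 1.204e+17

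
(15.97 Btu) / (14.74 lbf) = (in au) 1.718e-09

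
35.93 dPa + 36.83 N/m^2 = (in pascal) 40.42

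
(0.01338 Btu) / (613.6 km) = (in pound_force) 5.172e-06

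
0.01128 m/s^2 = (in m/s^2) 0.01128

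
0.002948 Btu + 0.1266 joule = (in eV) 2.02e+19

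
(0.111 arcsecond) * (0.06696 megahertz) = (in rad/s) 0.03603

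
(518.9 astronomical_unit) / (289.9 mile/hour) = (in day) 6.933e+06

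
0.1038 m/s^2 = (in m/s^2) 0.1038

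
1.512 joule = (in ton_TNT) 3.614e-10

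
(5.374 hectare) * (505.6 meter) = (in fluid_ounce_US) 9.188e+11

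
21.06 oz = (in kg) 0.597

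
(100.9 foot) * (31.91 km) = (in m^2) 9.814e+05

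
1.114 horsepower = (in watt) 830.7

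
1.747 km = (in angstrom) 1.747e+13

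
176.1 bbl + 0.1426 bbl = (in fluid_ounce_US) 9.475e+05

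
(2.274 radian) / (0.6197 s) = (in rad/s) 3.67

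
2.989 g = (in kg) 0.002989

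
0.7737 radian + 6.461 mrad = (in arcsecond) 1.609e+05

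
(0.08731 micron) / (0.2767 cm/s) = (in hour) 8.765e-09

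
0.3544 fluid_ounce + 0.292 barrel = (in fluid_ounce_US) 1570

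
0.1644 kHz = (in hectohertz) 1.644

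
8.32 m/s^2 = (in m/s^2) 8.32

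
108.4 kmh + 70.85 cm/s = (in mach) 0.09051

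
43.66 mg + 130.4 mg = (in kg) 0.0001741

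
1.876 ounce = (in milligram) 5.318e+04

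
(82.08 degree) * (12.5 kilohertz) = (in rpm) 1.71e+05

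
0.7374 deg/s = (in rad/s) 0.01287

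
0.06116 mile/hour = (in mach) 8.03e-05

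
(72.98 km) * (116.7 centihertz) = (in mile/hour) 1.905e+05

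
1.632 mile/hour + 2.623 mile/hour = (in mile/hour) 4.255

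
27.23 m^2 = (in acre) 0.006729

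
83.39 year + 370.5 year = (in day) 1.657e+05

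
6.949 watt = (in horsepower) 0.009319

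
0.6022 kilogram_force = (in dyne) 5.906e+05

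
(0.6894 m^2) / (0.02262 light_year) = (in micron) 3.221e-09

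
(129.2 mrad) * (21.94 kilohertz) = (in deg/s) 1.624e+05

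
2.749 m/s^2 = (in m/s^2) 2.749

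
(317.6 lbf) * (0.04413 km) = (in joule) 6.234e+04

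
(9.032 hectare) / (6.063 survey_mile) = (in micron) 9.256e+06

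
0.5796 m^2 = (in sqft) 6.239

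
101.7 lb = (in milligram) 4.613e+07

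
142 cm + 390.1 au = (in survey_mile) 3.626e+10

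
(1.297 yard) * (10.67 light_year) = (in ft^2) 1.289e+18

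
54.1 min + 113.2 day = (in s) 9.784e+06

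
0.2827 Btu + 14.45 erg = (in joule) 298.3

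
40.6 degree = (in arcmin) 2436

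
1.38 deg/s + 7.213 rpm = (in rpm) 7.443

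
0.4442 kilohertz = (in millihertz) 4.442e+05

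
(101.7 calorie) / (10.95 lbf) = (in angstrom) 8.736e+10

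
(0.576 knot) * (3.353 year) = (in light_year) 3.312e-09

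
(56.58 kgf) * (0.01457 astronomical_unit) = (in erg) 1.209e+19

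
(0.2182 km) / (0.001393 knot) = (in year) 0.009655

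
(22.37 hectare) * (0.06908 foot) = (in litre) 4.71e+06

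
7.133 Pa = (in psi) 0.001035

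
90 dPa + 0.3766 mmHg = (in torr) 0.4441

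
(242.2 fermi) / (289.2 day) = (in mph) 2.168e-20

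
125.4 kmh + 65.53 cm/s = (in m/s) 35.49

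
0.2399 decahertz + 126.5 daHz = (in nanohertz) 1.267e+12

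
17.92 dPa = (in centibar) 0.001792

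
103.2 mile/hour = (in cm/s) 4613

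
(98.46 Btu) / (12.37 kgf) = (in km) 0.8563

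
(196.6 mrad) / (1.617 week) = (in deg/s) 1.152e-05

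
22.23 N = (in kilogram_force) 2.267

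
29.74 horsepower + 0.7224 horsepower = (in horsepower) 30.46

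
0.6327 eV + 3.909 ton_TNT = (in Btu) 1.55e+07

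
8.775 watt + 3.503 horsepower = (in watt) 2621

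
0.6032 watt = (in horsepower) 0.0008089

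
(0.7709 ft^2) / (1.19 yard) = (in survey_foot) 0.2159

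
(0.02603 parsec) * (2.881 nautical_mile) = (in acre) 1.059e+15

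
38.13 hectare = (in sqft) 4.104e+06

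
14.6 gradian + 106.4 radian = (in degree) 6109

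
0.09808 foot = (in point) 84.74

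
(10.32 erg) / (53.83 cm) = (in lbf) 4.31e-07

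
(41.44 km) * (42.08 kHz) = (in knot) 3.39e+09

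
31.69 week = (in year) 0.6078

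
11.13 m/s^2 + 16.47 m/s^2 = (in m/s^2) 27.6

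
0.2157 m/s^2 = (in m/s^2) 0.2157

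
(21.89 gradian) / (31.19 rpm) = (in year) 3.338e-09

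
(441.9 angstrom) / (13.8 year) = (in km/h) 3.655e-16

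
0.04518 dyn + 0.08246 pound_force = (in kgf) 0.0374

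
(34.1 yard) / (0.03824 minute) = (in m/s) 13.59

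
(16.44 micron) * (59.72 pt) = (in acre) 8.559e-11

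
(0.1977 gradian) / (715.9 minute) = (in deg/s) 4.142e-06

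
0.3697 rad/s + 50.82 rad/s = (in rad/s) 51.19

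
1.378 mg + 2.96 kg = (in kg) 2.96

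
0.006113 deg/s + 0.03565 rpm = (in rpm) 0.03667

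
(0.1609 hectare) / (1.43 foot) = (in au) 2.468e-08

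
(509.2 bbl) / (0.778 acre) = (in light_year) 2.718e-18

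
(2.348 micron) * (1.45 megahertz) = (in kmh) 12.26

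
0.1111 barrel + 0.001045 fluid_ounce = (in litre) 17.66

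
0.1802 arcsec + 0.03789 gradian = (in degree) 0.03415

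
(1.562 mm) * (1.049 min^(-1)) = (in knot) 5.308e-05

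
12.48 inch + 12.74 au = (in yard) 2.084e+12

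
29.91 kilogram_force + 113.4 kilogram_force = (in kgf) 143.3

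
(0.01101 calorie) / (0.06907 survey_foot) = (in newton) 2.188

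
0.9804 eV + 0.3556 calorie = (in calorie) 0.3556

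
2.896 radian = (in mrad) 2896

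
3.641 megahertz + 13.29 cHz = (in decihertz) 3.641e+07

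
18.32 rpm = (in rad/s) 1.918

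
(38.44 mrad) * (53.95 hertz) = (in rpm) 19.8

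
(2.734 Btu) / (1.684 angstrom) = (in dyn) 1.713e+18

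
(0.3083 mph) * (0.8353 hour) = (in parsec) 1.343e-14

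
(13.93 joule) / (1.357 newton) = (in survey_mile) 0.006379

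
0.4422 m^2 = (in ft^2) 4.76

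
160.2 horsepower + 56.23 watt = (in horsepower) 160.3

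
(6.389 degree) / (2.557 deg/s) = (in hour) 0.0006941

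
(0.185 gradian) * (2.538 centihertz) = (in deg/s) 0.004226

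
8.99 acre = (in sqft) 3.916e+05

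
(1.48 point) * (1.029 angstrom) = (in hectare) 5.373e-18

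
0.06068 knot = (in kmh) 0.1124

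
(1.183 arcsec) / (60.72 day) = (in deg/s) 6.264e-11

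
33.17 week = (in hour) 5573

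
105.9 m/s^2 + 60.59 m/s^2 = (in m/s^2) 166.5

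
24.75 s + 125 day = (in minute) 1.8e+05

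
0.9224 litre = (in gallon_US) 0.2437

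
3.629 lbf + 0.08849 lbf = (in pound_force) 3.717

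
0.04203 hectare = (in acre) 0.1039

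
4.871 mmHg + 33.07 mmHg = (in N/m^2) 5058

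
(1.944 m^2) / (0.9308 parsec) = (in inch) 2.665e-15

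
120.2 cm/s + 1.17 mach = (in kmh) 1439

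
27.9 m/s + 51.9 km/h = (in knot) 82.26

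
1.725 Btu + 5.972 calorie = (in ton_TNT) 4.41e-07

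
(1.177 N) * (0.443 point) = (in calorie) 4.396e-05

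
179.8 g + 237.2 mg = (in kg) 0.18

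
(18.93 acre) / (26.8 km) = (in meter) 2.858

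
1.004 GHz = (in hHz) 1.004e+07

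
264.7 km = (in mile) 164.5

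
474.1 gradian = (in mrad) 7447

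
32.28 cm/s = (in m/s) 0.3228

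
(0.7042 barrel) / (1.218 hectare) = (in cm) 0.0009192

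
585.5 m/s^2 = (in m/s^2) 585.5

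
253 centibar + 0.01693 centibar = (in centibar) 253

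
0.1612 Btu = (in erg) 1.701e+09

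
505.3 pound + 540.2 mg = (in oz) 8085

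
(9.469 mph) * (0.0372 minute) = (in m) 9.448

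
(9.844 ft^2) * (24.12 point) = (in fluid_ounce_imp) 273.9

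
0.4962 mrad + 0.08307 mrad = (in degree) 0.03319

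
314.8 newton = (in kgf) 32.1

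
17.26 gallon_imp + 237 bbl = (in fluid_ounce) 1.277e+06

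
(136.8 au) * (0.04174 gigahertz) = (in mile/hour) 1.911e+21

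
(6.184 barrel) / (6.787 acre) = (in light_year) 3.784e-21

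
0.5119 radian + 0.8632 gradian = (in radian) 0.5255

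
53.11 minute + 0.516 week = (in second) 3.153e+05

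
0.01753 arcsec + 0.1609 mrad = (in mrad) 0.161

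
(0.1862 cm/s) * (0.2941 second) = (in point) 1.552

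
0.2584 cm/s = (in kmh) 0.009302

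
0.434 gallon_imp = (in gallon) 0.5212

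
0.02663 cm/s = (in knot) 0.0005176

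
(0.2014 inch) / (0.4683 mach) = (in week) 5.304e-11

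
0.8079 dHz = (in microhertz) 8.079e+04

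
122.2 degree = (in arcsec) 4.399e+05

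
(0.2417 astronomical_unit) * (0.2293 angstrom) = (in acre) 0.0002049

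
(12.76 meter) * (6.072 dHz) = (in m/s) 7.748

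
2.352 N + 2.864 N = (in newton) 5.216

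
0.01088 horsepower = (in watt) 8.113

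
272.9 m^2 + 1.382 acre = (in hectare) 0.5866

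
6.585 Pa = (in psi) 0.0009551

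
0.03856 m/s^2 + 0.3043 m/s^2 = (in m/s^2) 0.3429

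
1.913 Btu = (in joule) 2018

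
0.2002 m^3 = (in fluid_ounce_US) 6770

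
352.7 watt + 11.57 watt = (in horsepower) 0.4885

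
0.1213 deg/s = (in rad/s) 0.002117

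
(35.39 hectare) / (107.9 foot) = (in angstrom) 1.076e+14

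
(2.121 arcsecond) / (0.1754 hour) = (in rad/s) 1.628e-08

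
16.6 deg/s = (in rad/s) 0.2897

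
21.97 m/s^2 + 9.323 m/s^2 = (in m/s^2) 31.29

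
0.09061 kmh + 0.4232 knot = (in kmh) 0.8744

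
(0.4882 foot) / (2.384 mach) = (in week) 3.031e-10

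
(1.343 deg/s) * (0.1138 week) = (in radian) 1613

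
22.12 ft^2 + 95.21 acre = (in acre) 95.21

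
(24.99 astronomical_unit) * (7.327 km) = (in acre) 6.769e+12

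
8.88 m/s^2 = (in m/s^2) 8.88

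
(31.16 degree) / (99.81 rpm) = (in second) 0.05203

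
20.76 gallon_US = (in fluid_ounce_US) 2657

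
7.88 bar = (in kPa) 788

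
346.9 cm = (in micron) 3.469e+06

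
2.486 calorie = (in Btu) 0.009859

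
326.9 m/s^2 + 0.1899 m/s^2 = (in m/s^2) 327.1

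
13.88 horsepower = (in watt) 1.035e+04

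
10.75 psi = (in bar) 0.7412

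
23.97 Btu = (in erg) 2.529e+11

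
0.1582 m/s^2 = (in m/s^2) 0.1582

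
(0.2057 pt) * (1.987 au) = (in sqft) 2.322e+08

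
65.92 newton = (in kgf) 6.722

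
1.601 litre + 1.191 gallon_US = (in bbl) 0.03843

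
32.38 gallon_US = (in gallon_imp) 26.96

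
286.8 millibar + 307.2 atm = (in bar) 311.6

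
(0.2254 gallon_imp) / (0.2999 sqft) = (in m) 0.03678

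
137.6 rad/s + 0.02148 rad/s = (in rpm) 1314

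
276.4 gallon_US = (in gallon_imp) 230.2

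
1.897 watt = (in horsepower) 0.002544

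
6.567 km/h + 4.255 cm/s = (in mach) 0.005482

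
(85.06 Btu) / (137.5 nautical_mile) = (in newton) 0.3524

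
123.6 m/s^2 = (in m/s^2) 123.6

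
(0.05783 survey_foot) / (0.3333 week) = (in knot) 1.7e-07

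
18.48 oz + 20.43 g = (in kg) 0.5443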